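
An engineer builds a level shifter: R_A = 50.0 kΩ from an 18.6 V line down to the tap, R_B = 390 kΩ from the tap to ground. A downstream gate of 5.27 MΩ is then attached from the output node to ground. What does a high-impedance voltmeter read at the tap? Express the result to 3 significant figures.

The load sits in parallel with R_B: R_B‖R_L = (390 × 5270) / (390 + 5270) = 363.1 kΩ.
V_out = 18.6 × 363.1 / (50.0 + 363.1) = 18.6 × 363.1/413.1 = 16.3 V.

V_out ≈ 16.3 V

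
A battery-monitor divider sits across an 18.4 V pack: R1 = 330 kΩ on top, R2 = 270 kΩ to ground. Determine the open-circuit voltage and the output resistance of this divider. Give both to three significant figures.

V_th is the open-circuit tap voltage: 18.4 × 270/(330 + 270) = 8.28 V.
With the supply zeroed, R1 and R2 appear in parallel from the tap: R_th = R1‖R2 = (330 × 270)/600.0 = 148 kΩ.

V_th = 8.28 V, R_th = 148 kΩ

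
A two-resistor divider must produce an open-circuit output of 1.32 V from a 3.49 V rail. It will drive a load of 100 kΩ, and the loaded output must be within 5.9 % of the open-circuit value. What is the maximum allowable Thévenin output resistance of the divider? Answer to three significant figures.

Loading drop = R_th/(R_th + R_L) ≤ 0.0590, so R_th ≤ R_L · ε/(1−ε) = 100 kΩ × 0.0590/0.9410 = 6.27 kΩ.
(Any R1, R2 with R2/(R1+R2) = 0.378 and R1‖R2 ≤ 6.27 kΩ will meet the spec.)

R_th ≤ 6.27 kΩ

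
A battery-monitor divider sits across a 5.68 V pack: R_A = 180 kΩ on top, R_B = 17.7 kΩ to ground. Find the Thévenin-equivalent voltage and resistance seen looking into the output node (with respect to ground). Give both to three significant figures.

V_th = 0.509 V, R_th = 16.1 kΩ

V_th is the open-circuit tap voltage: 5.68 × 17.7/(180 + 17.7) = 0.509 V.
With the supply zeroed, R_A and R_B appear in parallel from the tap: R_th = R_A‖R_B = (180 × 17.7)/197.7 = 16.1 kΩ.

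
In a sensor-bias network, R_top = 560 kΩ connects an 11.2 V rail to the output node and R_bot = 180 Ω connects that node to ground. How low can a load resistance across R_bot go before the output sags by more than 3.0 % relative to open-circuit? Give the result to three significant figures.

Output resistance R_th = R_top‖R_bot = (560000 × 180)/560200 = 179.9 Ω.
The fractional drop is R_th/(R_th + R_L); requiring this ≤ 0.0300 gives R_L ≥ R_th(1/0.0300 − 1) = 179.9 × 32.33 = 5.82 kΩ.

R_L(min) ≈ 5.82 kΩ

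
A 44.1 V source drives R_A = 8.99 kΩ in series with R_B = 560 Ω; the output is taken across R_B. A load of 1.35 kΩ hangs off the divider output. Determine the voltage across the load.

The load sits in parallel with R_B: R_B‖R_L = (560 × 1350) / (560 + 1350) = 395.8 Ω.
V_out = 44.1 × 395.8 / (8990 + 395.8) = 44.1 × 395.8/9386 = 1.86 V.

V_out ≈ 1.86 V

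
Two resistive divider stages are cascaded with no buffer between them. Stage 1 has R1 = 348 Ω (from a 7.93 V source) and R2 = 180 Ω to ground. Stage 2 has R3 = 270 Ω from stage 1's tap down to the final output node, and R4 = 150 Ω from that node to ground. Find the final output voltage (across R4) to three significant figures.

Stage 2 presents R3+R4 = 420.0 Ω as a load on stage 1's tap.
Stage 1's lower leg becomes R2‖(R3+R4) = 126.0 Ω, so V_mid = 7.93 × 126.0/474.0 = 2.108 V.
Stage 2 is itself unloaded: V_out = V_mid × R4/(R3+R4) = 2.108 × 150/420.0 = 0.753 V.

V_out ≈ 0.753 V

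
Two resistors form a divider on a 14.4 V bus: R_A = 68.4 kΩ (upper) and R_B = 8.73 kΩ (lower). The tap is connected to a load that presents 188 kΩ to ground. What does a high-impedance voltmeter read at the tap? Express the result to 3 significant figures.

V_out ≈ 1.57 V

The load sits in parallel with R_B: R_B‖R_L = (8.73 × 188) / (8.73 + 188) = 8.343 kΩ.
V_out = 14.4 × 8.343 / (68.4 + 8.343) = 14.4 × 8.343/76.74 = 1.57 V.
(Unloaded it would have been 1.63 V.)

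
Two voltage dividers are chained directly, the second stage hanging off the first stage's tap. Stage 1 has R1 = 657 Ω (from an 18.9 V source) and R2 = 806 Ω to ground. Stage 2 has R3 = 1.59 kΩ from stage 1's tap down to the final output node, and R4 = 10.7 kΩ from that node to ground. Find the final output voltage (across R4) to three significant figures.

Stage 2 presents R3+R4 = 12290 Ω as a load on stage 1's tap.
Stage 1's lower leg becomes R2‖(R3+R4) = 756.4 Ω, so V_mid = 18.9 × 756.4/1413 = 10.11 V.
Stage 2 is itself unloaded: V_out = V_mid × R4/(R3+R4) = 10.11 × 10700/12290 = 8.81 V.

V_out ≈ 8.81 V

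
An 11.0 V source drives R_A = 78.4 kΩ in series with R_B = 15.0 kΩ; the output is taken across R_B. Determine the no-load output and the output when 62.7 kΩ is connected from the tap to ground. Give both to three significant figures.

Unloaded: 1.77 V; loaded: 1.47 V

Open-circuit: V = 11.0 × 15.0/(78.4 + 15.0) = 1.77 V.
With the load, R_B becomes R_B‖R_L = 12.10 kΩ, so V = 11.0 × 12.10/90.50 = 1.47 V.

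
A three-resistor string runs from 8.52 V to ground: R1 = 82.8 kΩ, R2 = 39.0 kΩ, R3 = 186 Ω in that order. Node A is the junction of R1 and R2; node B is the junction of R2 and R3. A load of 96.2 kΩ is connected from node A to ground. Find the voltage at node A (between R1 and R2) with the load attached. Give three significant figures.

V ≈ 2.14 V

Below node A the series string R2+R3 = 39190 Ω sits in parallel with the 96200 Ω load: 27840 Ω.
V_A = 8.52 × 27840/(82800 + 27840) = 2.14 V.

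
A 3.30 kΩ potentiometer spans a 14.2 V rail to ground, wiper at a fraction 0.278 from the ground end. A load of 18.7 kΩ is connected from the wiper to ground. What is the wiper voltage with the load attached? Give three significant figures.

V ≈ 3.81 V

The wiper splits the pot into (1−α)R = 2383 Ω above and αR = 917.4 Ω below.
Lower section ‖ load = 874.5 Ω.
V_wiper = 14.2 × 874.5/(2383 + 874.5) = 3.81 V.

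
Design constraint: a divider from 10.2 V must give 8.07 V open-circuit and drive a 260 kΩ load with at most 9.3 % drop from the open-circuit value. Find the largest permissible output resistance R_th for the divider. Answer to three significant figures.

R_th ≤ 26.7 kΩ

Loading drop = R_th/(R_th + R_L) ≤ 0.0930, so R_th ≤ R_L · ε/(1−ε) = 260 kΩ × 0.0930/0.9070 = 26.7 kΩ.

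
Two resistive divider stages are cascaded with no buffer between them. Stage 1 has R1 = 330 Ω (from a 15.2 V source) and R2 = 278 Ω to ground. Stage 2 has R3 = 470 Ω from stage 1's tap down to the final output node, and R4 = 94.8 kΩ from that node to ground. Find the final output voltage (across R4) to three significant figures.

V_out ≈ 6.90 V

Stage 2 presents R3+R4 = 95270 Ω as a load on stage 1's tap.
Stage 1's lower leg becomes R2‖(R3+R4) = 277.2 Ω, so V_mid = 15.2 × 277.2/607.2 = 6.939 V.
Stage 2 is itself unloaded: V_out = V_mid × R4/(R3+R4) = 6.939 × 94800/95270 = 6.90 V.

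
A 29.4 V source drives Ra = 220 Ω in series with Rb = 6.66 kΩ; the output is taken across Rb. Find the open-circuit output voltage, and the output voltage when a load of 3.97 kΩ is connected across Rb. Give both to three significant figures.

Unloaded: 28.5 V; loaded: 27.0 V

Open-circuit: V = 29.4 × 6660/(220 + 6660) = 28.5 V.
With the load, Rb becomes Rb‖R_L = 2487 Ω, so V = 29.4 × 2487/2707 = 27.0 V.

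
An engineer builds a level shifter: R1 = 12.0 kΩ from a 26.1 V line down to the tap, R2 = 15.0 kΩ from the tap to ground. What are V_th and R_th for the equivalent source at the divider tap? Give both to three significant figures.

V_th is the open-circuit tap voltage: 26.1 × 15.0/(12.0 + 15.0) = 14.5 V.
With the supply zeroed, R1 and R2 appear in parallel from the tap: R_th = R1‖R2 = (12.0 × 15.0)/27.00 = 6.67 kΩ.

V_th = 14.5 V, R_th = 6.67 kΩ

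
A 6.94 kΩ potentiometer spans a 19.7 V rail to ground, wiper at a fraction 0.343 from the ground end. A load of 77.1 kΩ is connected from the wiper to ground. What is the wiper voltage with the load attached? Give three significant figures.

V ≈ 6.62 V

The wiper splits the pot into (1−α)R = 4.560 kΩ above and αR = 2.380 kΩ below.
Lower section ‖ load = 2.309 kΩ.
V_wiper = 19.7 × 2.309/(4.560 + 2.309) = 6.62 V.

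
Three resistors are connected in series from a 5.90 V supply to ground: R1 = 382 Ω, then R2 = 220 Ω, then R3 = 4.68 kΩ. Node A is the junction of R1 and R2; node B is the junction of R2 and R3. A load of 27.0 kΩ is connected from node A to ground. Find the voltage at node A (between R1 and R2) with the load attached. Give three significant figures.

Below node A the series string R2+R3 = 4900 Ω sits in parallel with the 27000 Ω load: 4147 Ω.
V_A = 5.90 × 4147/(382 + 4147) = 5.40 V.

V ≈ 5.40 V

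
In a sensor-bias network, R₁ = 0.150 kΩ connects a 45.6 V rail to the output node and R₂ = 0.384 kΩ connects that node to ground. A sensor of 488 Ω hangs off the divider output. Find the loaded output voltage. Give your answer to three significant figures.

The load sits in parallel with R₂: R₂‖R_L = (384 × 488) / (384 + 488) = 214.9 Ω.
V_out = 45.6 × 214.9 / (150 + 214.9) = 45.6 × 214.9/364.9 = 26.9 V.

V_out ≈ 26.9 V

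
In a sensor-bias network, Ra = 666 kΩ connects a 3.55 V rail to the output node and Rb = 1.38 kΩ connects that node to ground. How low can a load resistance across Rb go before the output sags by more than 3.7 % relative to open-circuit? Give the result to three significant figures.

Output resistance R_th = Ra‖Rb = (666 × 1.38)/667.4 = 1.377 kΩ.
The fractional drop is R_th/(R_th + R_L); requiring this ≤ 0.0370 gives R_L ≥ R_th(1/0.0370 − 1) = 1.377 × 26.03 = 35.8 kΩ.

R_L(min) ≈ 35.8 kΩ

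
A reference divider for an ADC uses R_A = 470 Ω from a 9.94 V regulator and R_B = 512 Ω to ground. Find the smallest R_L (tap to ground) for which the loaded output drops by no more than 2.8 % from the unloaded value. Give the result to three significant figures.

Output resistance R_th = R_A‖R_B = (470 × 512)/982.0 = 245.1 Ω.
The fractional drop is R_th/(R_th + R_L); requiring this ≤ 0.0280 gives R_L ≥ R_th(1/0.0280 − 1) = 245.1 × 34.71 = 8.51 kΩ.

R_L(min) ≈ 8.51 kΩ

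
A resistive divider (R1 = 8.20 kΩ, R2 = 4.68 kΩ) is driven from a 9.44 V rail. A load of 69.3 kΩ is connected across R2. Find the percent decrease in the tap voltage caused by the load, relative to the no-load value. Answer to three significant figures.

The divider's output (Thévenin) resistance is R1‖R2 = 2.980 kΩ.
Fractional drop under load = R_th/(R_th + R_L) = 2.980 / (2.980 + 69.3) = 0.04122.
So the output falls by 4.12 %.

4.12 %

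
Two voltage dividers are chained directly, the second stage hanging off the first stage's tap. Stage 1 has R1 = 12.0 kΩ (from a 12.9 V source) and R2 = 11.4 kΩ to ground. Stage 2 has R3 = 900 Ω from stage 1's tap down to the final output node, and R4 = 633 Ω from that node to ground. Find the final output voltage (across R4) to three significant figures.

Stage 2 presents R3+R4 = 1533 Ω as a load on stage 1's tap.
Stage 1's lower leg becomes R2‖(R3+R4) = 1351 Ω, so V_mid = 12.9 × 1351/13350 = 1.306 V.
Stage 2 is itself unloaded: V_out = V_mid × R4/(R3+R4) = 1.306 × 633/1533 = 0.539 V.

V_out ≈ 0.539 V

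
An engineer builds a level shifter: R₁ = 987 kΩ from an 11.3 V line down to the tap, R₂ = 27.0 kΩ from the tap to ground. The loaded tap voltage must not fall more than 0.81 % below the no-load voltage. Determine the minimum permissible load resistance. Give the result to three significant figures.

R_L(min) ≈ 3.22 MΩ

Output resistance R_th = R₁‖R₂ = (987 × 27.0)/1014 = 26.28 kΩ.
The fractional drop is R_th/(R_th + R_L); requiring this ≤ 0.00810 gives R_L ≥ R_th(1/0.00810 − 1) = 26.28 × 122.5 = 3.22 MΩ.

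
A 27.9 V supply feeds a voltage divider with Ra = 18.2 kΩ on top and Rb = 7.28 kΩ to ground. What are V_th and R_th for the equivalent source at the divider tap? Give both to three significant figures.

V_th = 7.97 V, R_th = 5.20 kΩ

V_th is the open-circuit tap voltage: 27.9 × 7.28/(18.2 + 7.28) = 7.97 V.
With the supply zeroed, Ra and Rb appear in parallel from the tap: R_th = Ra‖Rb = (18.2 × 7.28)/25.48 = 5.20 kΩ.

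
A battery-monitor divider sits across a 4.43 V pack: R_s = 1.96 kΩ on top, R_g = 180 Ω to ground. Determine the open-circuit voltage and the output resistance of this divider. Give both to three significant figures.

V_th = 0.373 V, R_th = 165 Ω

V_th is the open-circuit tap voltage: 4.43 × 180/(1960 + 180) = 0.373 V.
With the supply zeroed, R_s and R_g appear in parallel from the tap: R_th = R_s‖R_g = (1960 × 180)/2140 = 165 Ω.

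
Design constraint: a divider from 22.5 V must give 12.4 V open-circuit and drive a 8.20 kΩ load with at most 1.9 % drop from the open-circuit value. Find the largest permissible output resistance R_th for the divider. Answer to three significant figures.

R_th ≤ 159 Ω

Loading drop = R_th/(R_th + R_L) ≤ 0.0190, so R_th ≤ R_L · ε/(1−ε) = 8.20 kΩ × 0.0190/0.9810 = 159 Ω.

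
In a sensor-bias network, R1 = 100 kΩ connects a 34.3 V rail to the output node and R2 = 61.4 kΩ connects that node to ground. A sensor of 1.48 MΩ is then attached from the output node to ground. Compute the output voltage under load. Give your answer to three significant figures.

V_out ≈ 12.7 V

The load sits in parallel with R2: R2‖R_L = (61.4 × 1480) / (61.4 + 1480) = 58.95 kΩ.
V_out = 34.3 × 58.95 / (100 + 58.95) = 34.3 × 58.95/159.0 = 12.7 V.
(Unloaded it would have been 13.0 V.)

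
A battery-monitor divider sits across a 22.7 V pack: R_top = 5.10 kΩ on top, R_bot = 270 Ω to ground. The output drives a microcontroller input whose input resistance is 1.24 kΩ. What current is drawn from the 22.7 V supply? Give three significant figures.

R_bot‖R_L = 221.7 Ω, so the source sees R_top + R_bot‖R_L = 5322 Ω.
I = 22.7 V / 5322 Ω = 4.27 mA.

I ≈ 4.27 mA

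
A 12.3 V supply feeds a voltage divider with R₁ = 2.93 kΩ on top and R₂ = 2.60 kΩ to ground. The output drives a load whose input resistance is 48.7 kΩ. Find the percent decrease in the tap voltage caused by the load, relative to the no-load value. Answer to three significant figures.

The divider's output (Thévenin) resistance is R₁‖R₂ = 1.378 kΩ.
Fractional drop under load = R_th/(R_th + R_L) = 1.378 / (1.378 + 48.7) = 0.02751.
So the output falls by 2.75 %.

2.75 %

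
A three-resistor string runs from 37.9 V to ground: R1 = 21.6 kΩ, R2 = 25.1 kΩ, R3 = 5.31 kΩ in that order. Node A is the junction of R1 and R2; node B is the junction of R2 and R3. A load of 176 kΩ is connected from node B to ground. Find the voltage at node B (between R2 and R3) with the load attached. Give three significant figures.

V ≈ 3.77 V

At node B, R3 is in parallel with the load: R3‖R_L = 5.154 kΩ.
Below node A the resistance is R2 + (R3‖R_L) = 30.25 kΩ, so V_A = 37.9 × 30.25/51.85 = 22.11 V.
Then V_B = V_A × (R3‖R_L)/(R2 + R3‖R_L) = 22.11 × 5.154/30.25 = 3.77 V.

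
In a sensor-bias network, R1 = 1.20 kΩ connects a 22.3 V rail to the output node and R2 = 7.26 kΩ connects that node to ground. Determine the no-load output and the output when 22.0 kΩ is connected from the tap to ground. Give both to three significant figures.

Unloaded: 19.1 V; loaded: 18.3 V

Open-circuit: V = 22.3 × 7.26/(1.20 + 7.26) = 19.1 V.
With the load, R2 becomes R2‖R_L = 5.459 kΩ, so V = 22.3 × 5.459/6.659 = 18.3 V.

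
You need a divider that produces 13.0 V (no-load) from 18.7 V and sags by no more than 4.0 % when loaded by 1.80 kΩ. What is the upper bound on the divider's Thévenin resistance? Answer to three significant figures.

Loading drop = R_th/(R_th + R_L) ≤ 0.0400, so R_th ≤ R_L · ε/(1−ε) = 1.80 kΩ × 0.0400/0.9600 = 75.0 Ω.
(Any R1, R2 with R2/(R1+R2) = 0.695 and R1‖R2 ≤ 75.0 Ω will meet the spec.)

R_th ≤ 75.0 Ω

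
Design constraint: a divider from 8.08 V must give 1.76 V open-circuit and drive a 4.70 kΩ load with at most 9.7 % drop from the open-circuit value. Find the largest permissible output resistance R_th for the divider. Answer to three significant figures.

R_th ≤ 505 Ω

Loading drop = R_th/(R_th + R_L) ≤ 0.0970, so R_th ≤ R_L · ε/(1−ε) = 4.70 kΩ × 0.0970/0.9030 = 505 Ω.
(Any R1, R2 with R2/(R1+R2) = 0.218 and R1‖R2 ≤ 505 Ω will meet the spec.)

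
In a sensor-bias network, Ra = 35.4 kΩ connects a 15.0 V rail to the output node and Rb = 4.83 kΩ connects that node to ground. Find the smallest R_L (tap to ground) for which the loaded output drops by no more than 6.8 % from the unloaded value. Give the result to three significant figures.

Output resistance R_th = Ra‖Rb = (35.4 × 4.83)/40.23 = 4.250 kΩ.
The fractional drop is R_th/(R_th + R_L); requiring this ≤ 0.0680 gives R_L ≥ R_th(1/0.0680 − 1) = 4.250 × 13.71 = 58.3 kΩ.

R_L(min) ≈ 58.3 kΩ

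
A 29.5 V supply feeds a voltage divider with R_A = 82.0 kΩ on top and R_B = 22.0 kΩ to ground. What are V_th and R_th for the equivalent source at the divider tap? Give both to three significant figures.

V_th = 6.24 V, R_th = 17.3 kΩ

V_th is the open-circuit tap voltage: 29.5 × 22.0/(82.0 + 22.0) = 6.24 V.
With the supply zeroed, R_A and R_B appear in parallel from the tap: R_th = R_A‖R_B = (82.0 × 22.0)/104.0 = 17.3 kΩ.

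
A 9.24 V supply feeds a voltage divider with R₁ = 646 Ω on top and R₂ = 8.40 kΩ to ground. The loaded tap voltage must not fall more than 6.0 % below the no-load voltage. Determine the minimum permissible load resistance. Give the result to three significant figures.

Output resistance R_th = R₁‖R₂ = (646 × 8400)/9046 = 599.9 Ω.
The fractional drop is R_th/(R_th + R_L); requiring this ≤ 0.0600 gives R_L ≥ R_th(1/0.0600 − 1) = 599.9 × 15.67 = 9.40 kΩ.

R_L(min) ≈ 9.40 kΩ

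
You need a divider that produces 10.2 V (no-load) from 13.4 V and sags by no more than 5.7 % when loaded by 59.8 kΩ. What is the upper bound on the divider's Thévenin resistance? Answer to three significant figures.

Loading drop = R_th/(R_th + R_L) ≤ 0.0570, so R_th ≤ R_L · ε/(1−ε) = 59.8 kΩ × 0.0570/0.9430 = 3.61 kΩ.

R_th ≤ 3.61 kΩ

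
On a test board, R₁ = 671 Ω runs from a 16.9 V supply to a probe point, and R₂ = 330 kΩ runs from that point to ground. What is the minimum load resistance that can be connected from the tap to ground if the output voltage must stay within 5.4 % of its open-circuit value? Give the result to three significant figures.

Output resistance R_th = R₁‖R₂ = (671 × 330000)/330700 = 669.6 Ω.
The fractional drop is R_th/(R_th + R_L); requiring this ≤ 0.0540 gives R_L ≥ R_th(1/0.0540 − 1) = 669.6 × 17.52 = 11.7 kΩ.

R_L(min) ≈ 11.7 kΩ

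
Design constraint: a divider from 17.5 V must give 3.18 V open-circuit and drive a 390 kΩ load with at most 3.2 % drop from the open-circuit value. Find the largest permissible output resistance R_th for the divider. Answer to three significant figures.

Loading drop = R_th/(R_th + R_L) ≤ 0.0320, so R_th ≤ R_L · ε/(1−ε) = 390 kΩ × 0.0320/0.9680 = 12.9 kΩ.
(Any R1, R2 with R2/(R1+R2) = 0.182 and R1‖R2 ≤ 12.9 kΩ will meet the spec.)

R_th ≤ 12.9 kΩ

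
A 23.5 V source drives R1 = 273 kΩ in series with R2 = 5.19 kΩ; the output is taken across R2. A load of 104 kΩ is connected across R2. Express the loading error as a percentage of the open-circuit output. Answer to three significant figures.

The divider's output (Thévenin) resistance is R1‖R2 = 5.093 kΩ.
Fractional drop under load = R_th/(R_th + R_L) = 5.093 / (5.093 + 104) = 0.04669.
So the output falls by 4.67 %.

4.67 %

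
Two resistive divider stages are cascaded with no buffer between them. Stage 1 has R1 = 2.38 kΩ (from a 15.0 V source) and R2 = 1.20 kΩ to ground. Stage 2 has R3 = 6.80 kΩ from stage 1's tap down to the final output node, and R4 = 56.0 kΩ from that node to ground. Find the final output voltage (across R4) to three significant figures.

V_out ≈ 4.43 V

Stage 2 presents R3+R4 = 62.80 kΩ as a load on stage 1's tap.
Stage 1's lower leg becomes R2‖(R3+R4) = 1.177 kΩ, so V_mid = 15.0 × 1.177/3.558 = 4.965 V.
Stage 2 is itself unloaded: V_out = V_mid × R4/(R3+R4) = 4.965 × 56.0/62.80 = 4.43 V.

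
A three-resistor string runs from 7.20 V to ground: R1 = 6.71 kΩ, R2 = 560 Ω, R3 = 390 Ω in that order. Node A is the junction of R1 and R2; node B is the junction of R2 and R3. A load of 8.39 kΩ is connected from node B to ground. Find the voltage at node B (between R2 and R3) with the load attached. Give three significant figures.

V ≈ 0.351 V

At node B, R3 is in parallel with the load: R3‖R_L = 372.7 Ω.
Below node A the resistance is R2 + (R3‖R_L) = 932.7 Ω, so V_A = 7.20 × 932.7/7643 = 0.8787 V.
Then V_B = V_A × (R3‖R_L)/(R2 + R3‖R_L) = 0.8787 × 372.7/932.7 = 0.351 V.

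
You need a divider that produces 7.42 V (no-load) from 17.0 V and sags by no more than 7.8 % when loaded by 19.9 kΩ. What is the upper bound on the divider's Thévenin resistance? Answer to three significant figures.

R_th ≤ 1.68 kΩ

Loading drop = R_th/(R_th + R_L) ≤ 0.0780, so R_th ≤ R_L · ε/(1−ε) = 19.9 kΩ × 0.0780/0.9220 = 1.68 kΩ.
(Any R1, R2 with R2/(R1+R2) = 0.436 and R1‖R2 ≤ 1.68 kΩ will meet the spec.)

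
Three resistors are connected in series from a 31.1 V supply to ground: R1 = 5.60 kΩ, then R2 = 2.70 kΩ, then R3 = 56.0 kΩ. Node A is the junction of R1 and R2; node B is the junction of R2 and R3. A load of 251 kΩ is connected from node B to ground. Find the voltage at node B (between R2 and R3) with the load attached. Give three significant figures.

At node B, R3 is in parallel with the load: R3‖R_L = 45.79 kΩ.
Below node A the resistance is R2 + (R3‖R_L) = 48.49 kΩ, so V_A = 31.1 × 48.49/54.09 = 27.88 V.
Then V_B = V_A × (R3‖R_L)/(R2 + R3‖R_L) = 27.88 × 45.79/48.49 = 26.3 V.

V ≈ 26.3 V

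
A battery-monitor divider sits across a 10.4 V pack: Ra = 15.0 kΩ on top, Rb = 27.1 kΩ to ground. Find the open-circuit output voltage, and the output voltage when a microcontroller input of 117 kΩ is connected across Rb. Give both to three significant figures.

Open-circuit: V = 10.4 × 27.1/(15.0 + 27.1) = 6.69 V.
With the load, Rb becomes Rb‖R_L = 22.00 kΩ, so V = 10.4 × 22.00/37.00 = 6.18 V.

Unloaded: 6.69 V; loaded: 6.18 V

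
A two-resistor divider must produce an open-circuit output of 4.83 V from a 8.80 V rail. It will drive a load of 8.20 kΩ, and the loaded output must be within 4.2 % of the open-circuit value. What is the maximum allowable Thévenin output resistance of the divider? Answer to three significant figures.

Loading drop = R_th/(R_th + R_L) ≤ 0.0420, so R_th ≤ R_L · ε/(1−ε) = 8.20 kΩ × 0.0420/0.9580 = 359 Ω.
(Any R1, R2 with R2/(R1+R2) = 0.549 and R1‖R2 ≤ 359 Ω will meet the spec.)

R_th ≤ 359 Ω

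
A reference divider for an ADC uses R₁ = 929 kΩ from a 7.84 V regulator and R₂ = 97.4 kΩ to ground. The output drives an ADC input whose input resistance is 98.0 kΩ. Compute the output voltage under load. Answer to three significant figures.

The load sits in parallel with R₂: R₂‖R_L = (97.4 × 98.0) / (97.4 + 98.0) = 48.85 kΩ.
V_out = 7.84 × 48.85 / (929 + 48.85) = 7.84 × 48.85/977.8 = 0.392 V.
(Unloaded it would have been 0.744 V.)

V_out ≈ 0.392 V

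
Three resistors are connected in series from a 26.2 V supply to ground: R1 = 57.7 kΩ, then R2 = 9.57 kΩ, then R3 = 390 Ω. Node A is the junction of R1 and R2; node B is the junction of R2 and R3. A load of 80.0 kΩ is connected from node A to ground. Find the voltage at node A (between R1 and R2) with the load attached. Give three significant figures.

V ≈ 3.49 V

Below node A the series string R2+R3 = 9960 Ω sits in parallel with the 80000 Ω load: 8857 Ω.
V_A = 26.2 × 8857/(57700 + 8857) = 3.49 V.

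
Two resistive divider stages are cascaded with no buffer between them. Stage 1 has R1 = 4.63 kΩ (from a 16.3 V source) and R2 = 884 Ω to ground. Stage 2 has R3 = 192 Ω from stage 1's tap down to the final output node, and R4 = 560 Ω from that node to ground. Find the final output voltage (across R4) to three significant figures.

V_out ≈ 0.979 V

Stage 2 presents R3+R4 = 752.0 Ω as a load on stage 1's tap.
Stage 1's lower leg becomes R2‖(R3+R4) = 406.3 Ω, so V_mid = 16.3 × 406.3/5036 = 1.315 V.
Stage 2 is itself unloaded: V_out = V_mid × R4/(R3+R4) = 1.315 × 560/752.0 = 0.979 V.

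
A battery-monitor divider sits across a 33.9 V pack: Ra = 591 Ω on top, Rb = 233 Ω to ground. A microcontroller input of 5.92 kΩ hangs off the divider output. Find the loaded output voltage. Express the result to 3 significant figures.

V_out ≈ 9.32 V

The load sits in parallel with Rb: Rb‖R_L = (233 × 5920) / (233 + 5920) = 224.2 Ω.
V_out = 33.9 × 224.2 / (591 + 224.2) = 33.9 × 224.2/815.2 = 9.32 V.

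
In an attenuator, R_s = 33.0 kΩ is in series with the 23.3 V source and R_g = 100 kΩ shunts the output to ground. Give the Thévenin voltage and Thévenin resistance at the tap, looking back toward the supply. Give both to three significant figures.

V_th is the open-circuit tap voltage: 23.3 × 100/(33.0 + 100) = 17.5 V.
With the supply zeroed, R_s and R_g appear in parallel from the tap: R_th = R_s‖R_g = (33.0 × 100)/133.0 = 24.8 kΩ.

V_th = 17.5 V, R_th = 24.8 kΩ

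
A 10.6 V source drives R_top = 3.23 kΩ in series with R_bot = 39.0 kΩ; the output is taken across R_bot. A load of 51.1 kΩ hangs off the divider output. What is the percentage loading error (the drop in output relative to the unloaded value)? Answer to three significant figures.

5.52 %

The divider's output (Thévenin) resistance is R_top‖R_bot = 2.983 kΩ.
Fractional drop under load = R_th/(R_th + R_L) = 2.983 / (2.983 + 51.1) = 0.05516.
So the output falls by 5.52 %.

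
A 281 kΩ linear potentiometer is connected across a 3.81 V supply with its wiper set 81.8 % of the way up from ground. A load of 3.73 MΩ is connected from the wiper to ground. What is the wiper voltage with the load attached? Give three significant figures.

V ≈ 3.08 V

The wiper splits the pot into (1−α)R = 51.14 kΩ above and αR = 229.9 kΩ below.
Lower section ‖ load = 216.5 kΩ.
V_wiper = 3.81 × 216.5/(51.14 + 216.5) = 3.08 V.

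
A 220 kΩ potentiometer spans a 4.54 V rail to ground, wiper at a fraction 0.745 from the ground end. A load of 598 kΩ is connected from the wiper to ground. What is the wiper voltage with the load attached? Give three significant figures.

The wiper splits the pot into (1−α)R = 56.10 kΩ above and αR = 163.9 kΩ below.
Lower section ‖ load = 128.6 kΩ.
V_wiper = 4.54 × 128.6/(56.10 + 128.6) = 3.16 V.

V ≈ 3.16 V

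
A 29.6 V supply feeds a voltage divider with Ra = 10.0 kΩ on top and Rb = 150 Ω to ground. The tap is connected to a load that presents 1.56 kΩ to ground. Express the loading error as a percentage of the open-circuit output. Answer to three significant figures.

Unloaded V = 29.6 × 150/10150 = 0.43744 V.
Loaded: Rb‖R_L = 136.8 Ω, giving V = 29.6 × 136.8/10140 = 0.39958 V.
Drop = (0.43744 − 0.39958) / 0.43744 = 8.65 %.

8.65 %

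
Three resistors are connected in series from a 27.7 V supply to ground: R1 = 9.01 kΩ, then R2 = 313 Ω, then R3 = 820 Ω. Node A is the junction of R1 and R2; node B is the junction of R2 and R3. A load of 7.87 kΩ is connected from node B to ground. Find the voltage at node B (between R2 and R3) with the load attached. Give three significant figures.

At node B, R3 is in parallel with the load: R3‖R_L = 742.6 Ω.
Below node A the resistance is R2 + (R3‖R_L) = 1056 Ω, so V_A = 27.7 × 1056/10070 = 2.905 V.
Then V_B = V_A × (R3‖R_L)/(R2 + R3‖R_L) = 2.905 × 742.6/1056 = 2.04 V.

V ≈ 2.04 V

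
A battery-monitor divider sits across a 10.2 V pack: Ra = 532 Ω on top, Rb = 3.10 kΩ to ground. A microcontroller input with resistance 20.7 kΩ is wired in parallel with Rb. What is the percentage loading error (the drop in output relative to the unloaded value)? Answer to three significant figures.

2.15 %

The divider's output (Thévenin) resistance is Ra‖Rb = 454.1 Ω.
Fractional drop under load = R_th/(R_th + R_L) = 454.1 / (454.1 + 20700) = 0.02147.
So the output falls by 2.15 %.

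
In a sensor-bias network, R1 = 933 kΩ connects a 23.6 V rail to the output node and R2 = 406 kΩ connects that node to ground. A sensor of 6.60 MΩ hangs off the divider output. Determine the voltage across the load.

The load sits in parallel with R2: R2‖R_L = (406 × 6600) / (406 + 6600) = 382.5 kΩ.
V_out = 23.6 × 382.5 / (933 + 382.5) = 23.6 × 382.5/1315 = 6.86 V.

V_out ≈ 6.86 V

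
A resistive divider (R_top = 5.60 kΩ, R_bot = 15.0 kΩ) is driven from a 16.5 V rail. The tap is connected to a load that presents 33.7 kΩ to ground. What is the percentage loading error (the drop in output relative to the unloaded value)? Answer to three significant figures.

Unloaded V = 16.5 × 15.0/20.60 = 12.015 V.
Loaded: R_bot‖R_L = 10.38 kΩ, giving V = 16.5 × 10.38/15.98 = 10.718 V.
Drop = (12.015 − 10.718) / 12.015 = 10.8 %.

10.8 %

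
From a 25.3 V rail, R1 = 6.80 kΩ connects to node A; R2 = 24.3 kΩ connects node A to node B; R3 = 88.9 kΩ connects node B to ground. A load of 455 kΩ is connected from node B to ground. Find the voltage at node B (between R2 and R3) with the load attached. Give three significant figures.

V ≈ 17.8 V

At node B, R3 is in parallel with the load: R3‖R_L = 74.37 kΩ.
Below node A the resistance is R2 + (R3‖R_L) = 98.67 kΩ, so V_A = 25.3 × 98.67/105.5 = 23.67 V.
Then V_B = V_A × (R3‖R_L)/(R2 + R3‖R_L) = 23.67 × 74.37/98.67 = 17.8 V.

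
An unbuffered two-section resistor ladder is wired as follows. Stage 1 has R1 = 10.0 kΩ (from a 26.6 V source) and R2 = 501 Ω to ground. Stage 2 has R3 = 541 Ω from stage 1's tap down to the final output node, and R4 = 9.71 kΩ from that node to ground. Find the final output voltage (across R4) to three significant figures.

Stage 2 presents R3+R4 = 10250 Ω as a load on stage 1's tap.
Stage 1's lower leg becomes R2‖(R3+R4) = 477.7 Ω, so V_mid = 26.6 × 477.7/10480 = 1.213 V.
Stage 2 is itself unloaded: V_out = V_mid × R4/(R3+R4) = 1.213 × 9710/10250 = 1.15 V.

V_out ≈ 1.15 V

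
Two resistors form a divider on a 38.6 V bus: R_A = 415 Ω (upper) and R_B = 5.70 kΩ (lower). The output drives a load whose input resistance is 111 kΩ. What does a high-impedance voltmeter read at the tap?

The load sits in parallel with R_B: R_B‖R_L = (5700 × 111000) / (5700 + 111000) = 5422 Ω.
V_out = 38.6 × 5422 / (415 + 5422) = 38.6 × 5422/5837 = 35.9 V.

V_out ≈ 35.9 V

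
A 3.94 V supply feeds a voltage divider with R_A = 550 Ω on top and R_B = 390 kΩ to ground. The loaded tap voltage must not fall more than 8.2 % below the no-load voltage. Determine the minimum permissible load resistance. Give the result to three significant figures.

Output resistance R_th = R_A‖R_B = (550 × 390000)/390600 = 549.2 Ω.
The fractional drop is R_th/(R_th + R_L); requiring this ≤ 0.0820 gives R_L ≥ R_th(1/0.0820 − 1) = 549.2 × 11.20 = 6.15 kΩ.

R_L(min) ≈ 6.15 kΩ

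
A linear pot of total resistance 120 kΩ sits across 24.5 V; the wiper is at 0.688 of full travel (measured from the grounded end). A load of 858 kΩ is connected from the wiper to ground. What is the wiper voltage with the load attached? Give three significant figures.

V ≈ 16.4 V

The wiper splits the pot into (1−α)R = 37.44 kΩ above and αR = 82.56 kΩ below.
Lower section ‖ load = 75.31 kΩ.
V_wiper = 24.5 × 75.31/(37.44 + 75.31) = 16.4 V.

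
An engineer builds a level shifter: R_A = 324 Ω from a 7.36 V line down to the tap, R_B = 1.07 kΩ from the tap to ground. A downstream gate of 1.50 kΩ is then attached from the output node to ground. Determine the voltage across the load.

V_out ≈ 4.85 V

The load sits in parallel with R_B: R_B‖R_L = (1070 × 1500) / (1070 + 1500) = 624.5 Ω.
V_out = 7.36 × 624.5 / (324 + 624.5) = 7.36 × 624.5/948.5 = 4.85 V.
(Unloaded it would have been 5.65 V.)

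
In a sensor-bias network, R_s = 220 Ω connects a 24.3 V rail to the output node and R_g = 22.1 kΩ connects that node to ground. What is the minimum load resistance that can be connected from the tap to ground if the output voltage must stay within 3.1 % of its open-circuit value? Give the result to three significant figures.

R_L(min) ≈ 6.81 kΩ

Output resistance R_th = R_s‖R_g = (220 × 22100)/22320 = 217.8 Ω.
The fractional drop is R_th/(R_th + R_L); requiring this ≤ 0.0310 gives R_L ≥ R_th(1/0.0310 − 1) = 217.8 × 31.26 = 6.81 kΩ.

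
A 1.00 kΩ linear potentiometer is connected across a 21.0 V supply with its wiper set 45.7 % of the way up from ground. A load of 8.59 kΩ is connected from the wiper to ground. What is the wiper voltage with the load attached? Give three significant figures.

V ≈ 9.33 V

The wiper splits the pot into (1−α)R = 543.0 Ω above and αR = 457.0 Ω below.
Lower section ‖ load = 433.9 Ω.
V_wiper = 21.0 × 433.9/(543.0 + 433.9) = 9.33 V.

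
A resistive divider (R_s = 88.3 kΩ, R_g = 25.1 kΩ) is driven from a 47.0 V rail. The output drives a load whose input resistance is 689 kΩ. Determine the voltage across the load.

V_out ≈ 10.1 V

The load sits in parallel with R_g: R_g‖R_L = (25.1 × 689) / (25.1 + 689) = 24.22 kΩ.
V_out = 47.0 × 24.22 / (88.3 + 24.22) = 47.0 × 24.22/112.5 = 10.1 V.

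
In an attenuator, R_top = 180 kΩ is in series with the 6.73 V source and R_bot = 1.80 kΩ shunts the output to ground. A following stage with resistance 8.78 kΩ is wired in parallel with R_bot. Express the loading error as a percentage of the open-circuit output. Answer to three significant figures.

16.9 %

The divider's output (Thévenin) resistance is R_top‖R_bot = 1.782 kΩ.
Fractional drop under load = R_th/(R_th + R_L) = 1.782 / (1.782 + 8.78) = 0.1687.
So the output falls by 16.9 %.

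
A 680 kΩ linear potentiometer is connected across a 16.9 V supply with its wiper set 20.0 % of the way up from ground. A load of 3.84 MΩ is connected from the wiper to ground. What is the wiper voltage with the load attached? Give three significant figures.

V ≈ 3.29 V

The wiper splits the pot into (1−α)R = 544.0 kΩ above and αR = 136.0 kΩ below.
Lower section ‖ load = 131.3 kΩ.
V_wiper = 16.9 × 131.3/(544.0 + 131.3) = 3.29 V.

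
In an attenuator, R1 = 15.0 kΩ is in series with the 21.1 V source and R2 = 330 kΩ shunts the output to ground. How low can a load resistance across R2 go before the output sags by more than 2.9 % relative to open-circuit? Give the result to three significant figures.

Output resistance R_th = R1‖R2 = (15.0 × 330)/345.0 = 14.35 kΩ.
The fractional drop is R_th/(R_th + R_L); requiring this ≤ 0.0290 gives R_L ≥ R_th(1/0.0290 − 1) = 14.35 × 33.48 = 480 kΩ.

R_L(min) ≈ 480 kΩ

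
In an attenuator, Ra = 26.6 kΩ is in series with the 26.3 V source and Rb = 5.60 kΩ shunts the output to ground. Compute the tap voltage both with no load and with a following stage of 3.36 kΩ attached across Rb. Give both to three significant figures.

Open-circuit: V = 26.3 × 5.60/(26.6 + 5.60) = 4.57 V.
With the load, Rb becomes Rb‖R_L = 2.100 kΩ, so V = 26.3 × 2.100/28.70 = 1.92 V.

Unloaded: 4.57 V; loaded: 1.92 V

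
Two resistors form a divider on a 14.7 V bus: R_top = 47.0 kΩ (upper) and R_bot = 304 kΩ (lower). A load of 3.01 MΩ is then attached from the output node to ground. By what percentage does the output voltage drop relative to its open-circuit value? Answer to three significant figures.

1.33 %

The divider's output (Thévenin) resistance is R_top‖R_bot = 40.71 kΩ.
Fractional drop under load = R_th/(R_th + R_L) = 40.71 / (40.71 + 3010) = 0.01334.
So the output falls by 1.33 %.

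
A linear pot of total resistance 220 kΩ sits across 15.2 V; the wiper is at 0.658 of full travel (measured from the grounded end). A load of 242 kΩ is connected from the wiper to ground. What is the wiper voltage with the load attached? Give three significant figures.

V ≈ 8.30 V

The wiper splits the pot into (1−α)R = 75.24 kΩ above and αR = 144.8 kΩ below.
Lower section ‖ load = 90.58 kΩ.
V_wiper = 15.2 × 90.58/(75.24 + 90.58) = 8.30 V.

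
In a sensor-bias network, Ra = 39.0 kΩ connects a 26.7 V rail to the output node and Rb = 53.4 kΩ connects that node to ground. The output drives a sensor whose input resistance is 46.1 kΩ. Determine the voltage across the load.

The load sits in parallel with Rb: Rb‖R_L = (53.4 × 46.1) / (53.4 + 46.1) = 24.74 kΩ.
V_out = 26.7 × 24.74 / (39.0 + 24.74) = 26.7 × 24.74/63.74 = 10.4 V.

V_out ≈ 10.4 V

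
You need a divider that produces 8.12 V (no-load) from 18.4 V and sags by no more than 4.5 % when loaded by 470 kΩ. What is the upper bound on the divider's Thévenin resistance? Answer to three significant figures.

Loading drop = R_th/(R_th + R_L) ≤ 0.0450, so R_th ≤ R_L · ε/(1−ε) = 470 kΩ × 0.0450/0.9550 = 22.1 kΩ.

R_th ≤ 22.1 kΩ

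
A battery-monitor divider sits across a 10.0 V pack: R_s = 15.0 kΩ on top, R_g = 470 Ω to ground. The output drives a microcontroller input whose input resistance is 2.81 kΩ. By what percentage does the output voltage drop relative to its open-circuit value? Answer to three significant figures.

The divider's output (Thévenin) resistance is R_s‖R_g = 455.7 Ω.
Fractional drop under load = R_th/(R_th + R_L) = 455.7 / (455.7 + 2810) = 0.1395.
So the output falls by 14.0 %.

14.0 %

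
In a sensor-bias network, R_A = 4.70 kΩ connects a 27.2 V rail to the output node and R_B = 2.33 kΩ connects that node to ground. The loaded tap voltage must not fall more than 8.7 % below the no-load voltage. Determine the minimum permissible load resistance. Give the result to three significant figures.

R_L(min) ≈ 16.3 kΩ

Output resistance R_th = R_A‖R_B = (4.70 × 2.33)/7.030 = 1.558 kΩ.
The fractional drop is R_th/(R_th + R_L); requiring this ≤ 0.0870 gives R_L ≥ R_th(1/0.0870 − 1) = 1.558 × 10.49 = 16.3 kΩ.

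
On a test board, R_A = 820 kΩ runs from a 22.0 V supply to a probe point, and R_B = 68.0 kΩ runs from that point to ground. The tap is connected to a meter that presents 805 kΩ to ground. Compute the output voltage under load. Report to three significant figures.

The load sits in parallel with R_B: R_B‖R_L = (68.0 × 805) / (68.0 + 805) = 62.70 kΩ.
V_out = 22.0 × 62.70 / (820 + 62.70) = 22.0 × 62.70/882.7 = 1.56 V.

V_out ≈ 1.56 V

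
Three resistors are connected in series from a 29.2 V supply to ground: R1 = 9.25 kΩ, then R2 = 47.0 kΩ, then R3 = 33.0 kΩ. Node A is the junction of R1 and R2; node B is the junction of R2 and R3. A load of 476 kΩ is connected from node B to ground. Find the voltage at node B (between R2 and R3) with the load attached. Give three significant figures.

At node B, R3 is in parallel with the load: R3‖R_L = 30.86 kΩ.
Below node A the resistance is R2 + (R3‖R_L) = 77.86 kΩ, so V_A = 29.2 × 77.86/87.11 = 26.10 V.
Then V_B = V_A × (R3‖R_L)/(R2 + R3‖R_L) = 26.10 × 30.86/77.86 = 10.3 V.

V ≈ 10.3 V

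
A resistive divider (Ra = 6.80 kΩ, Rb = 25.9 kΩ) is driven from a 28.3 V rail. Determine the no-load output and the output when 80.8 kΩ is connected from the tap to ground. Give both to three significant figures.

Unloaded: 22.4 V; loaded: 21.0 V

Open-circuit: V = 28.3 × 25.9/(6.80 + 25.9) = 22.4 V.
With the load, Rb becomes Rb‖R_L = 19.61 kΩ, so V = 28.3 × 19.61/26.41 = 21.0 V.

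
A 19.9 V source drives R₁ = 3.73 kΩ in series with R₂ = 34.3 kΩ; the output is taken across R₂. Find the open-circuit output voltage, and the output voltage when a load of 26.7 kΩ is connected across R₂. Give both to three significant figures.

Open-circuit: V = 19.9 × 34.3/(3.73 + 34.3) = 17.9 V.
With the load, R₂ becomes R₂‖R_L = 15.01 kΩ, so V = 19.9 × 15.01/18.74 = 15.9 V.

Unloaded: 17.9 V; loaded: 15.9 V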